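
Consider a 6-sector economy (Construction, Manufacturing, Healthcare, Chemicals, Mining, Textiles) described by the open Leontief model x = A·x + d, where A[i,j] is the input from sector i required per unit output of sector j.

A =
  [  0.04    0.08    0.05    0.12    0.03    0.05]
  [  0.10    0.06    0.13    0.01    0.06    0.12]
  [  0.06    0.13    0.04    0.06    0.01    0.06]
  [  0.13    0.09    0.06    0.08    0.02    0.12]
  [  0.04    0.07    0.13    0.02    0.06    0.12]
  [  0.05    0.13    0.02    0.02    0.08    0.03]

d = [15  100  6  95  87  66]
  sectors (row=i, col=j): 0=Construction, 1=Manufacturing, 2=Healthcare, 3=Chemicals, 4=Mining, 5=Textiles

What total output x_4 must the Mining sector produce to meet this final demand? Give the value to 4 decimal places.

128.3442

Form M = I − A:
  [  0.96   -0.08   -0.05   -0.12   -0.03   -0.05]
  [ -0.10    0.94   -0.13   -0.01   -0.06   -0.12]
  [ -0.06   -0.13    0.96   -0.06   -0.01   -0.06]
  [ -0.13   -0.09   -0.06    0.92   -0.02   -0.12]
  [ -0.04   -0.07   -0.13   -0.02    0.94   -0.12]
  [ -0.05   -0.13   -0.02   -0.02   -0.08    0.97]
Leontief inverse L = M⁻¹:
  [  1.0908    0.1395    0.0952    0.1535    0.0570    0.1054]
  [  0.1499    1.1382    0.1817    0.0497    0.0955    0.1777]
  [  0.1068    0.1861    1.0856    0.0900    0.0382    0.1115]
  [  0.1894    0.1696    0.1149    1.1263    0.0577    0.1843]
  [  0.0878    0.1429    0.1789    0.0523    1.0937    0.1750]
  [  0.0897    0.1788    0.0688    0.0440    0.1079    1.0807]
Total output x = L · d:
  x_0 = 1.0908·15 + 0.1395·100 + 0.0952·6 + 0.1535·95 + 0.0570·87 + 0.1054·66 = 57.3858
  x_1 = 0.1499·15 + 1.1382·100 + 0.1817·6 + 0.0497·95 + 0.0955·87 + 0.1777·66 = 141.9214
  x_2 = 0.1068·15 + 0.1861·100 + 1.0856·6 + 0.0900·95 + 0.0382·87 + 0.1115·66 = 45.9678
  x_3 = 0.1894·15 + 0.1696·100 + 0.1149·6 + 1.1263·95 + 0.0577·87 + 0.1843·66 = 144.6764
  x_4 = 0.0878·15 + 0.1429·100 + 0.1789·6 + 0.0523·95 + 1.0937·87 + 0.1750·66 = 128.3442
  x_5 = 0.0897·15 + 0.1788·100 + 0.0688·6 + 0.0440·95 + 0.1079·87 + 1.0807·66 = 104.5356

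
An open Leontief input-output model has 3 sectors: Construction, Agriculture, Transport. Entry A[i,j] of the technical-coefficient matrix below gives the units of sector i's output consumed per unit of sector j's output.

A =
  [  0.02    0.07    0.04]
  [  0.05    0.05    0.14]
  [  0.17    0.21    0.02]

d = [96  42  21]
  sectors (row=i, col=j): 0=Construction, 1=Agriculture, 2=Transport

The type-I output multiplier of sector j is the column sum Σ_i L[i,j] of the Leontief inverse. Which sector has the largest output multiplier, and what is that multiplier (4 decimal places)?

Agriculture (1.4322)

Form M = I − A:
  [  0.98   -0.07   -0.04]
  [ -0.05    0.95   -0.14]
  [ -0.17   -0.21    0.98]
Leontief inverse L = M⁻¹:
  [  1.0344    0.0883    0.0548]
  [  0.0835    1.0941    0.1597]
  [  0.1973    0.2498    1.0641]
Total output x = L · d:
  x_0 = 1.0344·96 + 0.0883·42 + 0.0548·21 = 104.1673
  x_1 = 0.0835·96 + 1.0941·42 + 0.1597·21 = 57.3241
  x_2 = 0.1973·96 + 0.2498·42 + 1.0641·21 = 51.7821
Output multipliers (column sums of L):
  Construction: 1.3153
  Agriculture: 1.4322
  Transport: 1.2787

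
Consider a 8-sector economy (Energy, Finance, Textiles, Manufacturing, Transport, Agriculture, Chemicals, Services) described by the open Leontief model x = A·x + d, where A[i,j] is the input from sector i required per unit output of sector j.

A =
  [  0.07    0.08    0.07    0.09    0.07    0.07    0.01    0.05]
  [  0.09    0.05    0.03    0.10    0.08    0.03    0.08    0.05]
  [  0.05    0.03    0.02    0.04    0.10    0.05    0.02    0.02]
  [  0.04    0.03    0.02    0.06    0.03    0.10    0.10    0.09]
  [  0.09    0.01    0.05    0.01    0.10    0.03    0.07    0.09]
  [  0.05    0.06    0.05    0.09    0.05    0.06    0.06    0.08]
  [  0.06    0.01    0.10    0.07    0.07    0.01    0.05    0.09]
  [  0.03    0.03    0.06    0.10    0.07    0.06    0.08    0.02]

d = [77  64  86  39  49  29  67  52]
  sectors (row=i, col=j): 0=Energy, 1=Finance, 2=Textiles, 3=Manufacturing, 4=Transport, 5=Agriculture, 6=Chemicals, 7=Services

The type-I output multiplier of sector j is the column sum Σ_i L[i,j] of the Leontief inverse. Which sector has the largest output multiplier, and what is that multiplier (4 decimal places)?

Form M = I − A:
  [  0.93   -0.08   -0.07   -0.09   -0.07   -0.07   -0.01   -0.05]
  [ -0.09    0.95   -0.03   -0.10   -0.08   -0.03   -0.08   -0.05]
  [ -0.05   -0.03    0.98   -0.04   -0.10   -0.05   -0.02   -0.02]
  [ -0.04   -0.03   -0.02    0.94   -0.03   -0.10   -0.10   -0.09]
  [ -0.09   -0.01   -0.05   -0.01    0.90   -0.03   -0.07   -0.09]
  [ -0.05   -0.06   -0.05   -0.09   -0.05    0.94   -0.06   -0.08]
  [ -0.06   -0.01   -0.10   -0.07   -0.07   -0.01    0.95   -0.09]
  [ -0.03   -0.03   -0.06   -0.10   -0.07   -0.06   -0.08    0.98]
Leontief inverse L = M⁻¹:
  [  1.1270    0.1167    0.1139    0.1549    0.1363    0.1222    0.0673    0.1087]
  [  0.1472    1.0843    0.0795    0.1642    0.1460    0.0805    0.1371    0.1121]
  [  0.0890    0.0524    1.0511    0.0789    0.1447    0.0817    0.0567    0.0611]
  [  0.0890    0.0615    0.0678    1.1237    0.0888    0.1456    0.1539    0.1464]
  [  0.1399    0.0392    0.0958    0.0643    1.1621    0.0709    0.1155    0.1401]
  [  0.1036    0.0935    0.0963    0.1549    0.1138    1.1098    0.1174    0.1381]
  [  0.1075    0.0382    0.1413    0.1235    0.1308    0.0546    1.0977    0.1389]
  [  0.0786    0.0579    0.1015    0.1534    0.1272    0.1035    0.1305    1.0757]
Total output x = L · d:
  x_0 = 1.1270·77 + 0.1167·64 + 0.1139·86 + 0.1549·39 + 0.1363·49 + 0.1222·29 + 0.0673·67 + 0.1087·52 = 130.4666
  x_1 = 0.1472·77 + 1.0843·64 + 0.0795·86 + 0.1642·39 + 0.1460·49 + 0.0805·29 + 0.1371·67 + 0.1121·52 = 118.4758
  x_2 = 0.0890·77 + 0.0524·64 + 1.0511·86 + 0.0789·39 + 0.1447·49 + 0.0817·29 + 0.0567·67 + 0.0611·52 = 120.1135
  x_3 = 0.0890·77 + 0.0615·64 + 0.0678·86 + 1.1237·39 + 0.0888·49 + 0.1456·29 + 0.1539·67 + 0.1464·52 = 86.9425
  x_4 = 0.1399·77 + 0.0392·64 + 0.0958·86 + 0.0643·39 + 1.1621·49 + 0.0709·29 + 0.1155·67 + 0.1401·52 = 98.0458
  x_5 = 0.1036·77 + 0.0935·64 + 0.0963·86 + 0.1549·39 + 0.1138·49 + 1.1098·29 + 0.1174·67 + 0.1381·52 = 81.0883
  x_6 = 0.1075·77 + 0.0382·64 + 0.1413·86 + 0.1235·39 + 0.1308·49 + 0.0546·29 + 1.0977·67 + 0.1389·52 = 116.4617
  x_7 = 0.0786·77 + 0.0579·64 + 0.1015·86 + 0.1534·39 + 0.1272·49 + 0.1035·29 + 0.1305·67 + 1.0757·52 = 98.3824
Output multipliers (column sums of L):
  Energy: 1.8818
  Finance: 1.5437
  Textiles: 1.7471
  Manufacturing: 2.0178
  Transport: 2.0497
  Agriculture: 1.7688
  Chemicals: 1.8761
  Services: 1.9211

Transport (2.0497)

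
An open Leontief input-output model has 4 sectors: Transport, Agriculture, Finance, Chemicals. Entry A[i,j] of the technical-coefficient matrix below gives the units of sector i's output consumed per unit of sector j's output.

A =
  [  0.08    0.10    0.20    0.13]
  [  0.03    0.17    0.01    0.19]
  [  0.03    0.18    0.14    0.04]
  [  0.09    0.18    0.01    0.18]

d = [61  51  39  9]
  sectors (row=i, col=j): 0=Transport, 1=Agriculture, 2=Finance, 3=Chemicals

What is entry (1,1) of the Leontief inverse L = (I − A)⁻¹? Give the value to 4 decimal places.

L[1,1] = 1.2892

Form M = I − A:
  [  0.92   -0.10   -0.20   -0.13]
  [ -0.03    0.83   -0.01   -0.19]
  [ -0.03   -0.18    0.86   -0.04]
  [ -0.09   -0.18   -0.01    0.82]
Leontief inverse L = M⁻¹:
  [  1.1282    0.2482    0.2682    0.2494]
  [  0.0737    1.2892    0.0358    0.3121]
  [  0.0613    0.2931    1.1820    0.1353]
  [  0.1408    0.3138    0.0517    1.3171]
Total output x = L · d:
  x_0 = 1.1282·61 + 0.2482·51 + 0.2682·39 + 0.2494·9 = 94.1802
  x_1 = 0.0737·61 + 1.2892·51 + 0.0358·39 + 0.3121·9 = 74.4492
  x_2 = 0.0613·61 + 0.2931·51 + 1.1820·39 + 0.1353·9 = 66.0054
  x_3 = 0.1408·61 + 0.3138·51 + 0.0517·39 + 1.3171·9 = 38.4599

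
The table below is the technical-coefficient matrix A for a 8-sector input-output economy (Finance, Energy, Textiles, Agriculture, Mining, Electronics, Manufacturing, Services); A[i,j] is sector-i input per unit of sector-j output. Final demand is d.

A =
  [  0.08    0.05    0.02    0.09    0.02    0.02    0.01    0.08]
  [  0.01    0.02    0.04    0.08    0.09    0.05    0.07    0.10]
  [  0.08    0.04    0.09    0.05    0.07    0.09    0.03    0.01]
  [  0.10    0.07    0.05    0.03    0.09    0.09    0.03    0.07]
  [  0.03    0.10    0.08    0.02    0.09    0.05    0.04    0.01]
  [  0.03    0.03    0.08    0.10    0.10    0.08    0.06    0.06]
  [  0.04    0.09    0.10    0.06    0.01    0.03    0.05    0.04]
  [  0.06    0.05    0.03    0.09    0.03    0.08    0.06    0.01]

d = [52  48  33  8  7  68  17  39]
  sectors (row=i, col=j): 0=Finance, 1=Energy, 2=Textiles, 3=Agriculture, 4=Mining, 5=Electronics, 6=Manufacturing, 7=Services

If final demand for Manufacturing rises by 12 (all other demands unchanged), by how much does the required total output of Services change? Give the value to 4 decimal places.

Form M = I − A:
  [  0.92   -0.05   -0.02   -0.09   -0.02   -0.02   -0.01   -0.08]
  [ -0.01    0.98   -0.04   -0.08   -0.09   -0.05   -0.07   -0.10]
  [ -0.08   -0.04    0.91   -0.05   -0.07   -0.09   -0.03   -0.01]
  [ -0.10   -0.07   -0.05    0.97   -0.09   -0.09   -0.03   -0.07]
  [ -0.03   -0.10   -0.08   -0.02    0.91   -0.05   -0.04   -0.01]
  [ -0.03   -0.03   -0.08   -0.10   -0.10    0.92   -0.06   -0.06]
  [ -0.04   -0.09   -0.10   -0.06   -0.01   -0.03    0.95   -0.04]
  [ -0.06   -0.05   -0.03   -0.09   -0.03   -0.08   -0.06    0.99]
Leontief inverse L = M⁻¹:
  [  1.1205    0.0866    0.0547    0.1347    0.0618    0.0622    0.0380    0.1153]
  [  0.0557    1.0712    0.0937    0.1313    0.1445    0.1046    0.1078    0.1351]
  [  0.1266    0.0865    1.1438    0.1039    0.1277    0.1429    0.0647    0.0504]
  [  0.1501    0.1228    0.1070    1.0942    0.1528    0.1482    0.0717    0.1164]
  [  0.0669    0.1425    0.1303    0.0672    1.1442    0.0972    0.0747    0.0463]
  [  0.0850    0.0886    0.1447    0.1602    0.1680    1.1450    0.1030    0.1039]
  [  0.0830    0.1302    0.1475    0.1098    0.0601    0.0795    1.0837    0.0783]
  [  0.1021    0.0925    0.0770    0.1390    0.0807    0.1271    0.0925    1.0506]
Total output x = L · d:
  x_0 = 1.1205·52 + 0.0866·48 + 0.0547·33 + 0.1347·8 + 0.0618·7 + 0.0622·68 + 0.0380·17 + 0.1153·39 = 75.1101
  x_1 = 0.0557·52 + 1.0712·48 + 0.0937·33 + 0.1313·8 + 0.1445·7 + 0.1046·68 + 0.1078·17 + 0.1351·39 = 73.6792
  x_2 = 0.1266·52 + 0.0865·48 + 1.1438·33 + 0.1039·8 + 0.1277·7 + 0.1429·68 + 0.0647·17 + 0.0504·39 = 62.9902
  x_3 = 0.1501·52 + 0.1228·48 + 0.1070·33 + 1.0942·8 + 0.1528·7 + 0.1482·68 + 0.0717·17 + 0.1164·39 = 42.8919
  x_4 = 0.0669·52 + 0.1425·48 + 0.1303·33 + 0.0672·8 + 1.1442·7 + 0.0972·68 + 0.0747·17 + 0.0463·39 = 32.8492
  x_5 = 0.0850·52 + 0.0886·48 + 0.1447·33 + 0.1602·8 + 0.1680·7 + 1.1450·68 + 0.1030·17 + 0.1039·39 = 99.5687
  x_6 = 0.0830·52 + 0.1302·48 + 0.1475·33 + 0.1098·8 + 0.0601·7 + 0.0795·68 + 1.0837·17 + 0.0783·39 = 43.6105
  x_7 = 0.1021·52 + 0.0925·48 + 0.0770·33 + 0.1390·8 + 0.0807·7 + 0.1271·68 + 0.0925·17 + 1.0506·39 = 65.1598
Δx_7 = L[7,6] · Δd_6 = 0.0925 · 12 = 1.1099

1.1099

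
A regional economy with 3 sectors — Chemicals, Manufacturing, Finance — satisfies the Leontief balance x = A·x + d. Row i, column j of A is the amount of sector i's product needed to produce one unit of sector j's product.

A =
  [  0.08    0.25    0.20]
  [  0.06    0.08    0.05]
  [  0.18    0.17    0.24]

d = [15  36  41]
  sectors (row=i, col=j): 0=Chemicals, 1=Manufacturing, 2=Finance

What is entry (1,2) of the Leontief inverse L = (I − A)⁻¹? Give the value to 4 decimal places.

L[1,2] = 0.0989

Form M = I − A:
  [  0.92   -0.25   -0.20]
  [ -0.06    0.92   -0.05]
  [ -0.18   -0.17    0.76]
Leontief inverse L = M⁻¹:
  [  1.1774    0.3818    0.3350]
  [  0.0931    1.1305    0.0989]
  [  0.2997    0.3433    1.4172]
Total output x = L · d:
  x_0 = 1.1774·15 + 0.3818·36 + 0.3350·41 = 45.1406
  x_1 = 0.0931·15 + 1.1305·36 + 0.0989·41 = 46.1484
  x_2 = 0.2997·15 + 0.3433·36 + 1.4172·41 = 74.9612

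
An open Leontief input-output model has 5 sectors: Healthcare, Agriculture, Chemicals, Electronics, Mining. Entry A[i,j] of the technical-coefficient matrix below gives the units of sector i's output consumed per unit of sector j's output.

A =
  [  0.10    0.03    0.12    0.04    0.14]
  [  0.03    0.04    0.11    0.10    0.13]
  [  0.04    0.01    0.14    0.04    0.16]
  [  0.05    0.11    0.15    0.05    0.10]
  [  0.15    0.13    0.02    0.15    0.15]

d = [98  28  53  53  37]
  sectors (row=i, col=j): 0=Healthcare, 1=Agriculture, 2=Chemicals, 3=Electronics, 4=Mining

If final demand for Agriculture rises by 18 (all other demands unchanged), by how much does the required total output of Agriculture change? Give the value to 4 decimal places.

19.7586

Form M = I − A:
  [  0.90   -0.03   -0.12   -0.04   -0.14]
  [ -0.03    0.96   -0.11   -0.10   -0.13]
  [ -0.04   -0.01    0.86   -0.04   -0.16]
  [ -0.05   -0.11   -0.15    0.95   -0.10]
  [ -0.15   -0.13   -0.02   -0.15    0.85]
Leontief inverse L = M⁻¹:
  [  1.1715    0.0856    0.1991    0.1072    0.2561]
  [  0.0938    1.0977    0.1878    0.1650    0.2381]
  [  0.1063    0.0641    1.2103    0.1044    0.2674]
  [  0.1150    0.1642    0.2374    1.1196    0.2205]
  [  0.2439    0.2135    0.1342    0.2442    1.3033]
Total output x = L · d:
  x_0 = 1.1715·98 + 0.0856·28 + 0.1991·53 + 0.1072·53 + 0.2561·37 = 142.9066
  x_1 = 0.0938·98 + 1.0977·28 + 0.1878·53 + 0.1650·53 + 0.2381·37 = 67.4347
  x_2 = 0.1063·98 + 0.0641·28 + 1.2103·53 + 0.1044·53 + 0.2674·37 = 91.7822
  x_3 = 0.1150·98 + 0.1642·28 + 0.2374·53 + 1.1196·53 + 0.2205·37 = 95.9429
  x_4 = 0.2439·98 + 0.2135·28 + 0.1342·53 + 0.2442·53 + 1.3033·37 = 98.1525
Δx_1 = L[1,1] · Δd_1 = 1.0977 · 18 = 19.7586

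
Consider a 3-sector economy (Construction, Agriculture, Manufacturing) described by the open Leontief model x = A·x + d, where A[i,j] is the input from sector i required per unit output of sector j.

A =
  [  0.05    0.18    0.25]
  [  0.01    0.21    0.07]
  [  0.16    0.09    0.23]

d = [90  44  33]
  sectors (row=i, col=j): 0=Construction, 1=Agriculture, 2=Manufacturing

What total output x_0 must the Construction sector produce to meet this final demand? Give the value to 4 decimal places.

127.0824

Form M = I − A:
  [  0.95   -0.18   -0.25]
  [ -0.01    0.79   -0.07]
  [ -0.16   -0.09    0.77]
Leontief inverse L = M⁻¹:
  [  1.1217    0.3002    0.3915]
  [  0.0352    1.2885    0.1286]
  [  0.2372    0.2130    1.3951]
Total output x = L · d:
  x_0 = 1.1217·90 + 0.3002·44 + 0.3915·33 = 127.0824
  x_1 = 0.0352·90 + 1.2885·44 + 0.1286·33 = 64.1061
  x_2 = 0.2372·90 + 0.2130·44 + 1.3951·33 = 76.7568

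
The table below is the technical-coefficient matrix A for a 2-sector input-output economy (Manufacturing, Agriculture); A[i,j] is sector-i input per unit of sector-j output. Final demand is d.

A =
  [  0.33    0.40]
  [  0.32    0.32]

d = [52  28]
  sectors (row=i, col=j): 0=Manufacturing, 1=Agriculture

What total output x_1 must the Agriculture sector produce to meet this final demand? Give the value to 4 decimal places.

Form M = I − A:
  [  0.67   -0.40]
  [ -0.32    0.68]
Leontief inverse L = M⁻¹:
  [  2.0757    1.2210]
  [  0.9768    2.0452]
Total output x = L · d:
  x_0 = 2.0757·52 + 1.2210·28 = 142.1245
  x_1 = 0.9768·52 + 2.0452·28 = 108.0586

108.0586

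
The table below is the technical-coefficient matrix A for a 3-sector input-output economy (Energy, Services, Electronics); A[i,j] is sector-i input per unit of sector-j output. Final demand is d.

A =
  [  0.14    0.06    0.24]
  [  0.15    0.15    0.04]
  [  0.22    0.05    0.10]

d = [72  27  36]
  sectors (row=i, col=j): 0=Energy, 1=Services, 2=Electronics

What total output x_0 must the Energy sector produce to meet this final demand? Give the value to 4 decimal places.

Form M = I − A:
  [  0.86   -0.06   -0.24]
  [ -0.15    0.85   -0.04]
  [ -0.22   -0.05    0.90]
Leontief inverse L = M⁻¹:
  [  1.2698    0.1098    0.3435]
  [  0.2393    1.2003    0.1172]
  [  0.3237    0.0935    1.2016]
Total output x = L · d:
  x_0 = 1.2698·72 + 0.1098·27 + 0.3435·36 = 106.7588
  x_1 = 0.2393·72 + 1.2003·27 + 0.1172·36 = 53.8557
  x_2 = 0.3237·72 + 0.0935·27 + 1.2016·36 = 69.0886

106.7588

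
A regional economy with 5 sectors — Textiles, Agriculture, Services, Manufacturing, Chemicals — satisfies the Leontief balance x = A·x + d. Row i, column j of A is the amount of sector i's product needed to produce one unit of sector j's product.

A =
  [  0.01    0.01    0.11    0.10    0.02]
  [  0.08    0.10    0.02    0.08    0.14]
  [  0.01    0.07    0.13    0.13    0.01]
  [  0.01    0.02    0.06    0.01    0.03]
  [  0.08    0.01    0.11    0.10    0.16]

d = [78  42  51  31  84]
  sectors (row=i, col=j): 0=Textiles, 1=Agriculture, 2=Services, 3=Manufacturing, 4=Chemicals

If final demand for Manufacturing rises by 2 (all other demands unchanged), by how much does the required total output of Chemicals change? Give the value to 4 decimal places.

0.3162

Form M = I − A:
  [  0.99   -0.01   -0.11   -0.10   -0.02]
  [ -0.08    0.90   -0.02   -0.08   -0.14]
  [ -0.01   -0.07    0.87   -0.13   -0.01]
  [ -0.01   -0.02   -0.06    0.99   -0.03]
  [ -0.08   -0.01   -0.11   -0.10    0.84]
Leontief inverse L = M⁻¹:
  [  1.0177    0.0256    0.1424    0.1271    0.0347]
  [  0.1086    1.1231    0.0733    0.1311    0.1953]
  [  0.0242    0.0955    1.1708    0.1676    0.0364]
  [  0.0171    0.0297    0.0792    1.0290    0.0430]
  [  0.1034    0.0318    0.1772    0.1581    1.2060]
Total output x = L · d:
  x_0 = 1.0177·78 + 0.0256·42 + 0.1424·51 + 0.1271·31 + 0.0347·84 = 94.5754
  x_1 = 0.1086·78 + 1.1231·42 + 0.0733·51 + 0.1311·31 + 0.1953·84 = 79.8495
  x_2 = 0.0242·78 + 0.0955·42 + 1.1708·51 + 0.1676·31 + 0.0364·84 = 73.8612
  x_3 = 0.0171·78 + 0.0297·42 + 0.0792·51 + 1.0290·31 + 0.0430·84 = 42.1352
  x_4 = 0.1034·78 + 0.0318·42 + 0.1772·51 + 0.1581·31 + 1.2060·84 = 124.6462
Δx_4 = L[4,3] · Δd_3 = 0.1581 · 2 = 0.3162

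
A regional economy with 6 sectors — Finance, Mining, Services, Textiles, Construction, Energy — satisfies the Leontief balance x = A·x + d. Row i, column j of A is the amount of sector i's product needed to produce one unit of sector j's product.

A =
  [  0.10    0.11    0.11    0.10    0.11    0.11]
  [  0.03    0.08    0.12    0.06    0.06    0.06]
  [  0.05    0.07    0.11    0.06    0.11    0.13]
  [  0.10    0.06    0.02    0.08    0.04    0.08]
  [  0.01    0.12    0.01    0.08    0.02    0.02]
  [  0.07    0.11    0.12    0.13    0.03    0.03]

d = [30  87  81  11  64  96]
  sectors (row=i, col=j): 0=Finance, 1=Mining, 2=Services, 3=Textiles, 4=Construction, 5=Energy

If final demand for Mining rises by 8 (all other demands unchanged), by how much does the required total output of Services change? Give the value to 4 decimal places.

Form M = I − A:
  [  0.90   -0.11   -0.11   -0.10   -0.11   -0.11]
  [ -0.03    0.92   -0.12   -0.06   -0.06   -0.06]
  [ -0.05   -0.07    0.89   -0.06   -0.11   -0.13]
  [ -0.10   -0.06   -0.02    0.92   -0.04   -0.08]
  [ -0.01   -0.12   -0.01   -0.08    0.98   -0.02]
  [ -0.07   -0.11   -0.12   -0.13   -0.03    0.97]
Leontief inverse L = M⁻¹:
  [  1.1688    0.2151    0.2060    0.1976    0.1815    0.1935]
  [  0.0718    1.1451    0.1828    0.1201    0.1071    0.1156]
  [  0.1041    0.1573    1.1891    0.1413    0.1666    0.1960]
  [  0.1465    0.1246    0.0791    1.1419    0.0836    0.1308]
  [  0.0363    0.1580    0.0471    0.1155    1.0457    0.0513]
  [  0.1261    0.1864    0.1948    0.2020    0.0894    1.1014]
Total output x = L · d:
  x_0 = 1.1688·30 + 0.2151·87 + 0.2060·81 + 0.1976·11 + 0.1815·64 + 0.1935·96 = 102.8293
  x_1 = 0.0718·30 + 1.1451·87 + 0.1828·81 + 0.1201·11 + 0.1071·64 + 0.1156·96 = 135.8518
  x_2 = 0.1041·30 + 0.1573·87 + 1.1891·81 + 0.1413·11 + 0.1666·64 + 0.1960·96 = 144.1582
  x_3 = 0.1465·30 + 0.1246·87 + 0.0791·81 + 1.1419·11 + 0.0836·64 + 0.1308·96 = 52.1130
  x_4 = 0.0363·30 + 0.1580·87 + 0.0471·81 + 0.1155·11 + 1.0457·64 + 0.0513·96 = 91.7655
  x_5 = 0.1261·30 + 0.1864·87 + 0.1948·81 + 0.2020·11 + 0.0894·64 + 1.1014·96 = 149.4520
Δx_2 = L[2,1] · Δd_1 = 0.1573 · 8 = 1.2584

1.2584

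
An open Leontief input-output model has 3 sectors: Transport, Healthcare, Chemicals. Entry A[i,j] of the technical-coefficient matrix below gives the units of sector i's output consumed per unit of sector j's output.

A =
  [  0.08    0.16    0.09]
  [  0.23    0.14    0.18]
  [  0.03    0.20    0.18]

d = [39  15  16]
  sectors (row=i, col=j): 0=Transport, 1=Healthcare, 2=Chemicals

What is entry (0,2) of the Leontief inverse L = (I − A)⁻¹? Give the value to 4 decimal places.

L[0,2] = 0.1837

Form M = I − A:
  [  0.92   -0.16   -0.09]
  [ -0.23    0.86   -0.18]
  [ -0.03   -0.20    0.82]
Leontief inverse L = M⁻¹:
  [  1.1575    0.2581    0.1837]
  [  0.3355    1.3002    0.3222]
  [  0.1242    0.3266    1.3048]
Total output x = L · d:
  x_0 = 1.1575·39 + 0.2581·15 + 0.1837·16 = 51.9508
  x_1 = 0.3355·39 + 1.3002·15 + 0.3222·16 = 37.7443
  x_2 = 0.1242·39 + 0.3266·15 + 1.3048·16 = 30.6188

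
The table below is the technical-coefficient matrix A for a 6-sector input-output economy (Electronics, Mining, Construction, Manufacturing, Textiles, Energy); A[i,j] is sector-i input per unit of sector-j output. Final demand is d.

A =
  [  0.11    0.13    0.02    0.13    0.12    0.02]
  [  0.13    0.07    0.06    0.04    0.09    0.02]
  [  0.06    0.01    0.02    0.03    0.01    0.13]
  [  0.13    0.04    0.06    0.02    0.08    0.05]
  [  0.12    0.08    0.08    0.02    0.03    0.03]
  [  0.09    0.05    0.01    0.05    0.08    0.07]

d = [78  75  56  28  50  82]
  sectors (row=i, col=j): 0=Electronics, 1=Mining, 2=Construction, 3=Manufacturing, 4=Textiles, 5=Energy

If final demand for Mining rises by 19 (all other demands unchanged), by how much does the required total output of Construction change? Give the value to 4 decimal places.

0.7641

Form M = I − A:
  [  0.89   -0.13   -0.02   -0.13   -0.12   -0.02]
  [ -0.13    0.93   -0.06   -0.04   -0.09   -0.02]
  [ -0.06   -0.01    0.98   -0.03   -0.01   -0.13]
  [ -0.13   -0.04   -0.06    0.98   -0.08   -0.05]
  [ -0.12   -0.08   -0.08   -0.02    0.97   -0.03]
  [ -0.09   -0.05   -0.01   -0.05   -0.08    0.93]
Leontief inverse L = M⁻¹:
  [  1.2135    0.1971    0.0636    0.1776    0.1882    0.0549]
  [  0.2062    1.1234    0.0900    0.0814    0.1415    0.0501]
  [  0.1051    0.0402    1.0336    0.0559    0.0445    0.1521]
  [  0.1989    0.0896    0.0857    1.0597    0.1277    0.0793]
  [  0.1847    0.1252    0.1034    0.0577    1.0761    0.0589]
  [  0.1562    0.0955    0.0356    0.0841    0.1257    1.0942]
Total output x = L · d:
  x_0 = 1.2135·78 + 0.1971·75 + 0.0636·56 + 0.1776·28 + 0.1882·50 + 0.0549·82 = 131.8864
  x_1 = 0.2062·78 + 1.1234·75 + 0.0900·56 + 0.0814·28 + 0.1415·50 + 0.0501·82 = 118.8495
  x_2 = 0.1051·78 + 0.0402·75 + 1.0336·56 + 0.0559·28 + 0.0445·50 + 0.1521·82 = 85.3574
  x_3 = 0.1989·78 + 0.0896·75 + 0.0857·56 + 1.0597·28 + 0.1277·50 + 0.0793·82 = 69.5853
  x_4 = 0.1847·78 + 0.1252·75 + 0.1034·56 + 0.0577·28 + 1.0761·50 + 0.0589·82 = 89.8412
  x_5 = 0.1562·78 + 0.0955·75 + 0.0356·56 + 0.0841·28 + 0.1257·50 + 1.0942·82 = 119.7122
Δx_2 = L[2,1] · Δd_1 = 0.0402 · 19 = 0.7641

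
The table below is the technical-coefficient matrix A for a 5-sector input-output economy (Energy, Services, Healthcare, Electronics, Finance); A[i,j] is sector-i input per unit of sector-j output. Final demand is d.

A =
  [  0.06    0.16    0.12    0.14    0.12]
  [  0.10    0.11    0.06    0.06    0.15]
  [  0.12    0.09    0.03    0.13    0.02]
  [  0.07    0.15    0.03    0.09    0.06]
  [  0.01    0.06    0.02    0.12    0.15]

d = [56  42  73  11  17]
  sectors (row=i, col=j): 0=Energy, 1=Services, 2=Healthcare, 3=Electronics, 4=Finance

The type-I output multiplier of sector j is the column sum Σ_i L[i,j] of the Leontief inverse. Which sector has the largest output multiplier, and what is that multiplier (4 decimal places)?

Services (2.0227)

Form M = I − A:
  [  0.94   -0.16   -0.12   -0.14   -0.12]
  [ -0.10    0.89   -0.06   -0.06   -0.15]
  [ -0.12   -0.09    0.97   -0.13   -0.02]
  [ -0.07   -0.15   -0.03    0.91   -0.06]
  [ -0.01   -0.06   -0.02   -0.12    0.85]
Leontief inverse L = M⁻¹:
  [  1.1362    0.2788    0.1702    0.2480    0.2311]
  [  0.1551    1.2040    0.1034    0.1507    0.2474]
  [  0.1722    0.1802    1.0717    0.2041    0.0957]
  [  0.1216    0.2341    0.0684    1.1616    0.1421]
  [  0.0455    0.1256    0.0442    0.1823    1.2190]
Total output x = L · d:
  x_0 = 1.1362·56 + 0.2788·42 + 0.1702·73 + 0.2480·11 + 0.2311·17 = 94.4197
  x_1 = 0.1551·56 + 1.2040·42 + 0.1034·73 + 0.1507·11 + 0.2474·17 = 72.6710
  x_2 = 0.1722·56 + 0.1802·42 + 1.0717·73 + 0.2041·11 + 0.0957·17 = 99.3137
  x_3 = 0.1216·56 + 0.2341·42 + 0.0684·73 + 1.1616·11 + 0.1421·17 = 36.8308
  x_4 = 0.0455·56 + 0.1256·42 + 0.0442·73 + 0.1823·11 + 1.2190·17 = 33.7770
Output multipliers (column sums of L):
  Energy: 1.6307
  Services: 2.0227
  Healthcare: 1.4579
  Electronics: 1.9466
  Finance: 1.9353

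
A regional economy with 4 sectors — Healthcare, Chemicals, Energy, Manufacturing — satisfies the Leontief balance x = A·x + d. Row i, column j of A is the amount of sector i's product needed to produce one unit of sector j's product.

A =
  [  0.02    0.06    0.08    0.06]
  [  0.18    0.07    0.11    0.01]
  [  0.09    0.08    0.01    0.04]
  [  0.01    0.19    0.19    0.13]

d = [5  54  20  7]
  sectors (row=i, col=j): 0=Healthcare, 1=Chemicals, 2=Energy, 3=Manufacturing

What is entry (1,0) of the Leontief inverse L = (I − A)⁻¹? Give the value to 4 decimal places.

L[1,0] = 0.2176

Form M = I − A:
  [  0.98   -0.06   -0.08   -0.06]
  [ -0.18    0.93   -0.11   -0.01]
  [ -0.09   -0.08    0.99   -0.04]
  [ -0.01   -0.19   -0.19    0.87]
Leontief inverse L = M⁻¹:
  [  1.0484    0.0931    0.1101    0.0784]
  [  0.2176    1.1090    0.1474    0.0345]
  [  0.1163    0.1089    1.0426    0.0572]
  [  0.0850    0.2671    0.2612    1.1704]
Total output x = L · d:
  x_0 = 1.0484·5 + 0.0931·54 + 0.1101·20 + 0.0784·7 = 13.0232
  x_1 = 0.2176·5 + 1.1090·54 + 0.1474·20 + 0.0345·7 = 64.1669
  x_2 = 0.1163·5 + 0.1089·54 + 1.0426·20 + 0.0572·7 = 27.7130
  x_3 = 0.0850·5 + 0.2671·54 + 0.2612·20 + 1.1704·7 = 28.2614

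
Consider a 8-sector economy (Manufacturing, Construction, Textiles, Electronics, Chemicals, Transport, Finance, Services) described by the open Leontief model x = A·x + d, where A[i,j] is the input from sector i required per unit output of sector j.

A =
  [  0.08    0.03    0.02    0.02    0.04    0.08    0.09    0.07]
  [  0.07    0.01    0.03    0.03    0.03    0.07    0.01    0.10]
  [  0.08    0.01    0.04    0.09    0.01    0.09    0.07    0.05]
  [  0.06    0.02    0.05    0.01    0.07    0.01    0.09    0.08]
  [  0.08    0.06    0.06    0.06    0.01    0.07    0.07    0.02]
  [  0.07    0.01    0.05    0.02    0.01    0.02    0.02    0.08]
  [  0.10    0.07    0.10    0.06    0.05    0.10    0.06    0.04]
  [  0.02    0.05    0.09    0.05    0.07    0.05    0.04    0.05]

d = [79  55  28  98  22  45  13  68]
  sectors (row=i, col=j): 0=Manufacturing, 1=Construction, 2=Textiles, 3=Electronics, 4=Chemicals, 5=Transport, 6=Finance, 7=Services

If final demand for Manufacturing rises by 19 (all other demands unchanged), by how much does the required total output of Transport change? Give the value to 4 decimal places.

Form M = I − A:
  [  0.92   -0.03   -0.02   -0.02   -0.04   -0.08   -0.09   -0.07]
  [ -0.07    0.99   -0.03   -0.03   -0.03   -0.07   -0.01   -0.10]
  [ -0.08   -0.01    0.96   -0.09   -0.01   -0.09   -0.07   -0.05]
  [ -0.06   -0.02   -0.05    0.99   -0.07   -0.01   -0.09   -0.08]
  [ -0.08   -0.06   -0.06   -0.06    0.99   -0.07   -0.07   -0.02]
  [ -0.07   -0.01   -0.05   -0.02   -0.01    0.98   -0.02   -0.08]
  [ -0.10   -0.07   -0.10   -0.06   -0.05   -0.10    0.94   -0.04]
  [ -0.02   -0.05   -0.09   -0.05   -0.07   -0.05   -0.04    0.95]
Leontief inverse L = M⁻¹:
  [  1.1324    0.0564    0.0632    0.0507    0.0677    0.1269    0.1312    0.1146]
  [  0.1074    1.0292    0.0631    0.0539    0.0528    0.1037    0.0430    0.1358]
  [  0.1327    0.0342    1.0822    0.1191    0.0398    0.1334    0.1150    0.0973]
  [  0.1091    0.0469    0.0918    1.0430    0.0960    0.0576    0.1310    0.1180]
  [  0.1333    0.0822    0.0989    0.0896    1.0369    0.1157    0.1121    0.0675]
  [  0.1015    0.0260    0.0769    0.0413    0.0294    1.0507    0.0489    0.1089]
  [  0.1704    0.0995    0.1514    0.1013    0.0838    0.1610    1.1162    0.1019]
  [  0.0702    0.0727    0.1297    0.0831    0.0945    0.0944    0.0806    1.0926]
Total output x = L · d:
  x_0 = 1.1324·79 + 0.0564·55 + 0.0632·28 + 0.0507·98 + 0.0677·22 + 0.1269·45 + 0.1312·13 + 0.1146·68 = 116.0003
  x_1 = 0.1074·79 + 1.0292·55 + 0.0631·28 + 0.0539·98 + 0.0528·22 + 0.1037·45 + 0.0430·13 + 0.1358·68 = 87.7587
  x_2 = 0.1327·79 + 0.0342·55 + 1.0822·28 + 0.1191·98 + 0.0398·22 + 0.1334·45 + 0.1150·13 + 0.0973·68 = 69.3245
  x_3 = 0.1091·79 + 0.0469·55 + 0.0918·28 + 1.0430·98 + 0.0960·22 + 0.0576·45 + 0.1310·13 + 0.1180·68 = 130.4146
  x_4 = 0.1333·79 + 0.0822·55 + 0.0989·28 + 0.0896·98 + 1.0369·22 + 0.1157·45 + 0.1121·13 + 0.0675·68 = 60.6643
  x_5 = 0.1015·79 + 0.0260·55 + 0.0769·28 + 0.0413·98 + 0.0294·22 + 1.0507·45 + 0.0489·13 + 0.1089·68 = 71.6231
  x_6 = 0.1704·79 + 0.0995·55 + 0.1514·28 + 0.1013·98 + 0.0838·22 + 0.1610·45 + 1.1162·13 + 0.1019·68 = 63.6336
  x_7 = 0.0702·79 + 0.0727·55 + 0.1297·28 + 0.0831·98 + 0.0945·22 + 0.0944·45 + 0.0806·13 + 1.0926·68 = 102.9904
Δx_5 = L[5,0] · Δd_0 = 0.1015 · 19 = 1.9293

1.9293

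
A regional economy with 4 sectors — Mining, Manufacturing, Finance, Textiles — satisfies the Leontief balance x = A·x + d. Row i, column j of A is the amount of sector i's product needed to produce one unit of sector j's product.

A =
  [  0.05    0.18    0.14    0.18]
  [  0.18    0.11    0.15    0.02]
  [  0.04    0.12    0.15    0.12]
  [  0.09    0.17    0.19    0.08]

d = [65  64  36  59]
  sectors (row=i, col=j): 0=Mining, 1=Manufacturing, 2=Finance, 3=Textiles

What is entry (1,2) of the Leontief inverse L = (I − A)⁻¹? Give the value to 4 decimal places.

Form M = I − A:
  [  0.95   -0.18   -0.14   -0.18]
  [ -0.18    0.89   -0.15   -0.02]
  [ -0.04   -0.12    0.85   -0.12]
  [ -0.09   -0.17   -0.19    0.92]
Leontief inverse L = M⁻¹:
  [  1.1535    0.3271    0.3087    0.2731]
  [  0.2571    1.2360    0.2861    0.1145]
  [  0.1166    0.2335    1.2804    0.1949]
  [  0.1844    0.3086    0.3475    1.1751]
Total output x = L · d:
  x_0 = 1.1535·65 + 0.3271·64 + 0.3087·36 + 0.2731·59 = 123.1333
  x_1 = 0.2571·65 + 1.2360·64 + 0.2861·36 + 0.1145·59 = 112.8686
  x_2 = 0.1166·65 + 0.2335·64 + 1.2804·36 + 0.1949·59 = 80.1164
  x_3 = 0.1844·65 + 0.3086·64 + 0.3475·36 + 1.1751·59 = 113.5780

L[1,2] = 0.2861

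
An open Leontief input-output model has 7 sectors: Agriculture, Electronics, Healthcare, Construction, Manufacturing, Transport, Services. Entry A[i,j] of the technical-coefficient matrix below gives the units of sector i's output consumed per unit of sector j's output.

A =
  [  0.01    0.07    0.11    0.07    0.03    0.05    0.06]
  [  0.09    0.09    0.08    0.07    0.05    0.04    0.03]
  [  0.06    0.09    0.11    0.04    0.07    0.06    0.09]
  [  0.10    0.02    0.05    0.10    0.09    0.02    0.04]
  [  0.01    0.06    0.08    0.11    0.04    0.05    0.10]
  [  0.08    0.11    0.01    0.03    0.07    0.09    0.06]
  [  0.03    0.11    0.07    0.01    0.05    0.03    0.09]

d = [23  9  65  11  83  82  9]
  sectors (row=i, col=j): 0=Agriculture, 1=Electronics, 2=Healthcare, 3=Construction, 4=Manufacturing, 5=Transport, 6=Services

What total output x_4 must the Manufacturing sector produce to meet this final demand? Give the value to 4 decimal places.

111.9684

Form M = I − A:
  [  0.99   -0.07   -0.11   -0.07   -0.03   -0.05   -0.06]
  [ -0.09    0.91   -0.08   -0.07   -0.05   -0.04   -0.03]
  [ -0.06   -0.09    0.89   -0.04   -0.07   -0.06   -0.09]
  [ -0.10   -0.02   -0.05    0.90   -0.09   -0.02   -0.04]
  [ -0.01   -0.06   -0.08   -0.11    0.96   -0.05   -0.10]
  [ -0.08   -0.11   -0.01   -0.03   -0.07    0.91   -0.06]
  [ -0.03   -0.11   -0.07   -0.01   -0.05   -0.03    0.91]
Leontief inverse L = M⁻¹:
  [  1.0539    0.1280    0.1642    0.1123    0.0739    0.0845    0.1086]
  [  0.1355    1.1519    0.1431    0.1217    0.0960    0.0782    0.0821]
  [  0.1108    0.1670    1.1820    0.0944    0.1229    0.1053    0.1543]
  [  0.1379    0.0728    0.1079    1.1513    0.1325    0.0535    0.0909]
  [  0.0580    0.1224    0.1380    0.1578    1.0890    0.0860    0.1538]
  [  0.1238    0.1753    0.0671    0.0790    0.1134    1.1295    0.1110]
  [  0.0684    0.1696    0.1246    0.0496    0.0885    0.0629    1.1374]
Total output x = L · d:
  x_0 = 1.0539·23 + 0.1280·9 + 0.1642·65 + 0.1123·11 + 0.0739·83 + 0.0845·82 + 0.1086·9 = 51.3375
  x_1 = 0.1355·23 + 1.1519·9 + 0.1431·65 + 0.1217·11 + 0.0960·83 + 0.0782·82 + 0.0821·9 = 39.2432
  x_2 = 0.1108·23 + 0.1670·9 + 1.1820·65 + 0.0944·11 + 0.1229·83 + 0.1053·82 + 0.1543·9 = 102.1383
  x_3 = 0.1379·23 + 0.0728·9 + 0.1079·65 + 1.1513·11 + 0.1325·83 + 0.0535·82 + 0.0909·9 = 39.7065
  x_4 = 0.0580·23 + 0.1224·9 + 0.1380·65 + 0.1578·11 + 1.0890·83 + 0.0860·82 + 0.1538·9 = 111.9684
  x_5 = 0.1238·23 + 0.1753·9 + 0.0671·65 + 0.0790·11 + 0.1134·83 + 1.1295·82 + 0.1110·9 = 112.6849
  x_6 = 0.0684·23 + 0.1696·9 + 0.1246·65 + 0.0496·11 + 0.0885·83 + 0.0629·82 + 1.1374·9 = 34.4864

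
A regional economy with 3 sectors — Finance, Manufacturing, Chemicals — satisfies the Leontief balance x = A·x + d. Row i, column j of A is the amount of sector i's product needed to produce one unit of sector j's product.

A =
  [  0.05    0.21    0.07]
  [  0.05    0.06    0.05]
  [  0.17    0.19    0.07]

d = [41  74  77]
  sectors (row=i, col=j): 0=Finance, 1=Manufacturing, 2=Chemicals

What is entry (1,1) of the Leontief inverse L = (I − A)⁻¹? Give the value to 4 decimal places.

Form M = I − A:
  [  0.95   -0.21   -0.07]
  [ -0.05    0.94   -0.05]
  [ -0.17   -0.19    0.93]
Leontief inverse L = M⁻¹:
  [  1.0835    0.2614    0.0956]
  [  0.0689    1.0921    0.0639]
  [  0.2121    0.2709    1.1058]
Total output x = L · d:
  x_0 = 1.0835·41 + 0.2614·74 + 0.0956·77 = 71.1274
  x_1 = 0.0689·41 + 1.0921·74 + 0.0639·77 = 88.5648
  x_2 = 0.2121·41 + 0.2709·74 + 1.1058·77 = 113.8914

L[1,1] = 1.0921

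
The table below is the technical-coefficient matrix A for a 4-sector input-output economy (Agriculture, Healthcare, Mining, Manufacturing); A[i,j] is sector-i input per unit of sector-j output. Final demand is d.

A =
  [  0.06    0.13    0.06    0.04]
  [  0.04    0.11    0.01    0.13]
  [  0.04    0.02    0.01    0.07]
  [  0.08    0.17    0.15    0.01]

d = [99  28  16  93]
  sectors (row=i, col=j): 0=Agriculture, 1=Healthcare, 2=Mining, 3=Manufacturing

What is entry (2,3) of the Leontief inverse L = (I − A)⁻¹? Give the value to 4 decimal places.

Form M = I − A:
  [  0.94   -0.13   -0.06   -0.04]
  [ -0.04    0.89   -0.01   -0.13]
  [ -0.04   -0.02    0.99   -0.07]
  [ -0.08   -0.17   -0.15    0.99]
Leontief inverse L = M⁻¹:
  [  1.0807    0.1733    0.0781    0.0720]
  [  0.0647    1.1642    0.0397    0.1583]
  [  0.0525    0.0461    1.0260    0.0807]
  [  0.1064    0.2209    0.1686    1.0553]
Total output x = L · d:
  x_0 = 1.0807·99 + 0.1733·28 + 0.0781·16 + 0.0720·93 = 119.7804
  x_1 = 0.0647·99 + 1.1642·28 + 0.0397·16 + 0.1583·93 = 54.3575
  x_2 = 0.0525·99 + 0.0461·28 + 1.0260·16 + 0.0807·93 = 30.4117
  x_3 = 0.1064·99 + 0.2209·28 + 0.1686·16 + 1.0553·93 = 117.5606

L[2,3] = 0.0807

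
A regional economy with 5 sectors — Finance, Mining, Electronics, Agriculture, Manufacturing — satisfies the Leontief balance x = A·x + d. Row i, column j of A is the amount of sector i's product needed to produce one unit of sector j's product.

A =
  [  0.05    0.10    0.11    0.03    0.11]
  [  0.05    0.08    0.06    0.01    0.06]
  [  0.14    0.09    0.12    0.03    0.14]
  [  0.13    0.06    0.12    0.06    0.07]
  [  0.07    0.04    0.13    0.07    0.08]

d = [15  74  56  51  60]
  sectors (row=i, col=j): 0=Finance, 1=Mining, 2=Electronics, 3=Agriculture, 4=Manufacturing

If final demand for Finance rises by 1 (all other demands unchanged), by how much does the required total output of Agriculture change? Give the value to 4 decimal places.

0.1957

Form M = I − A:
  [  0.95   -0.10   -0.11   -0.03   -0.11]
  [ -0.05    0.92   -0.06   -0.01   -0.06]
  [ -0.14   -0.09    0.88   -0.03   -0.14]
  [ -0.13   -0.06   -0.12    0.94   -0.07]
  [ -0.07   -0.04   -0.13   -0.07    0.92]
Leontief inverse L = M⁻¹:
  [  1.1078    0.1494    0.1820    0.0557    0.1741]
  [  0.0849    1.1125    0.1048    0.0254    0.1006]
  [  0.2127    0.1560    1.2156    0.0640    0.2255]
  [  0.1957    0.1184    0.2024    1.0886    0.1447]
  [  0.1329    0.0908    0.2056    0.0972    1.1475]
Total output x = L · d:
  x_0 = 1.1078·15 + 0.1494·74 + 0.1820·56 + 0.0557·51 + 0.1741·60 = 51.1535
  x_1 = 0.0849·15 + 1.1125·74 + 0.1048·56 + 0.0254·51 + 0.1006·60 = 96.7914
  x_2 = 0.2127·15 + 0.1560·74 + 1.2156·56 + 0.0640·51 + 0.2255·60 = 99.6064
  x_3 = 0.1957·15 + 0.1184·74 + 0.2024·56 + 1.0886·51 + 0.1447·60 = 87.2258
  x_4 = 0.1329·15 + 0.0908·74 + 0.2056·56 + 0.0972·51 + 1.1475·60 = 94.0294
Δx_3 = L[3,0] · Δd_0 = 0.1957 · 1 = 0.1957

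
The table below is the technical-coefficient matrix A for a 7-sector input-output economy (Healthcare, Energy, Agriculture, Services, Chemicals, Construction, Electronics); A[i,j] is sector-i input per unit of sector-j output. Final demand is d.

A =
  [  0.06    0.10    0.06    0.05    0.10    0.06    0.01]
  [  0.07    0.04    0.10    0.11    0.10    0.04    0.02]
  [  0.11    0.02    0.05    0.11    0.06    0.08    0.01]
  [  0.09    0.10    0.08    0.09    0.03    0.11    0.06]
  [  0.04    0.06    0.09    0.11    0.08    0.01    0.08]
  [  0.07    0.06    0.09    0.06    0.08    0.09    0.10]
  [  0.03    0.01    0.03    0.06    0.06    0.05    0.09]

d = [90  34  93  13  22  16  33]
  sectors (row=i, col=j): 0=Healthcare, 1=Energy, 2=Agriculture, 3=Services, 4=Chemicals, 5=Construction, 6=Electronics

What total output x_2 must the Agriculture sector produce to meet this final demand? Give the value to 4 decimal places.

Form M = I − A:
  [  0.94   -0.10   -0.06   -0.05   -0.10   -0.06   -0.01]
  [ -0.07    0.96   -0.10   -0.11   -0.10   -0.04   -0.02]
  [ -0.11   -0.02    0.95   -0.11   -0.06   -0.08   -0.01]
  [ -0.09   -0.10   -0.08    0.91   -0.03   -0.11   -0.06]
  [ -0.04   -0.06   -0.09   -0.11    0.92   -0.01   -0.08]
  [ -0.07   -0.06   -0.09   -0.06   -0.08    0.91   -0.10]
  [ -0.03   -0.01   -0.03   -0.06   -0.06   -0.05    0.91]
Leontief inverse L = M⁻¹:
  [  1.1184    0.1498    0.1245    0.1251    0.1631    0.1110    0.0517]
  [  0.1360    1.0964    0.1672    0.1910    0.1641    0.1004    0.0655]
  [  0.1704    0.0765    1.1129    0.1804    0.1208    0.1385    0.0535]
  [  0.1653    0.1626    0.1579    1.1793    0.1077    0.1819    0.1143]
  [  0.1015    0.1100    0.1521    0.1877    1.1400    0.0670    0.1252]
  [  0.1393    0.1166    0.1624    0.1464    0.1538    1.1554    0.1560]
  [  0.0692    0.0439    0.0720    0.1103    0.1019    0.0892    1.1275]
Total output x = L · d:
  x_0 = 1.1184·90 + 0.1498·34 + 0.1245·93 + 0.1251·13 + 0.1631·22 + 0.1110·16 + 0.0517·33 = 126.0263
  x_1 = 0.1360·90 + 1.0964·34 + 0.1672·93 + 0.1910·13 + 0.1641·22 + 0.1004·16 + 0.0655·33 = 74.9326
  x_2 = 0.1704·90 + 0.0765·34 + 1.1129·93 + 0.1804·13 + 0.1208·22 + 0.1385·16 + 0.0535·33 = 130.4182
  x_3 = 0.1653·90 + 0.1626·34 + 0.1579·93 + 1.1793·13 + 0.1077·22 + 0.1819·16 + 0.1143·33 = 59.4752
  x_4 = 0.1015·90 + 0.1100·34 + 0.1521·93 + 0.1877·13 + 1.1400·22 + 0.0670·16 + 0.1252·33 = 59.7395
  x_5 = 0.1393·90 + 0.1166·34 + 0.1624·93 + 0.1464·13 + 0.1538·22 + 1.1554·16 + 0.1560·33 = 60.5229
  x_6 = 0.0692·90 + 0.0439·34 + 0.0720·93 + 0.1103·13 + 0.1019·22 + 0.0892·16 + 1.1275·33 = 56.7271

130.4182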